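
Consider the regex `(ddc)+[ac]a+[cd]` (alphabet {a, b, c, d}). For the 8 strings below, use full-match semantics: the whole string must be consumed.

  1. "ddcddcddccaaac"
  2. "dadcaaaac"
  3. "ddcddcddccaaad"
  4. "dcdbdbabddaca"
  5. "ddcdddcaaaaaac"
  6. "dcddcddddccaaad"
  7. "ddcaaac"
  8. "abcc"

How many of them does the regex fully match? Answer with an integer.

1 → match
2 → no match — must start with "ddc"
3 → match
4 → no match — must start with "ddc"
5 → no match
6 → no match — must start with "ddc"
7 → match
8 → no match — must start with "ddc"
Total matched: 3

3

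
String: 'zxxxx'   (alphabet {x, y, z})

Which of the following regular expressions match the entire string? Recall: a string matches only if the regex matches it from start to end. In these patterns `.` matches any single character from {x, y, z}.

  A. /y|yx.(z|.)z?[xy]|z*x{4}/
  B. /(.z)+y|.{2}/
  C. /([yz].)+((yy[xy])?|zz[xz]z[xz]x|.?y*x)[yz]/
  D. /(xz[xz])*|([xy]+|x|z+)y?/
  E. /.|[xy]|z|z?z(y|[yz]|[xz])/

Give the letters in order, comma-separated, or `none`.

A

A → match
B → no match
C → no match
D → no match
E → no match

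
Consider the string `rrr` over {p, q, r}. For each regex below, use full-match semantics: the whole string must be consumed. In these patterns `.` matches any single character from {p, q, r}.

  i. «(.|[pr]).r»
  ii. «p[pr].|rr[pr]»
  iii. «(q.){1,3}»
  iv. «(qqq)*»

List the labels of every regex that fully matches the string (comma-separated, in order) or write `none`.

i, ii

i → match
ii → match
iii → no match — must start with `q`
iv → no match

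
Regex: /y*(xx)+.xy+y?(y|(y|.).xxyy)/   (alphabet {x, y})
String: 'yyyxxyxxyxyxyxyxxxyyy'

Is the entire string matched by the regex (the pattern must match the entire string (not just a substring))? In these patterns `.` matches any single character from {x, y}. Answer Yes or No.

No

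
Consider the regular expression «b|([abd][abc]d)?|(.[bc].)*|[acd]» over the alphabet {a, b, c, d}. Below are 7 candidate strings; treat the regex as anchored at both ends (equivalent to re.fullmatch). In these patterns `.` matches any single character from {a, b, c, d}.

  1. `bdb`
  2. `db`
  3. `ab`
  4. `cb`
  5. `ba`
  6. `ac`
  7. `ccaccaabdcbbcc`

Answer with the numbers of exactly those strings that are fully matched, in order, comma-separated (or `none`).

1 → no match
2 → no match
3 → no match
4 → no match
5 → no match
6 → no match
7 → no match

none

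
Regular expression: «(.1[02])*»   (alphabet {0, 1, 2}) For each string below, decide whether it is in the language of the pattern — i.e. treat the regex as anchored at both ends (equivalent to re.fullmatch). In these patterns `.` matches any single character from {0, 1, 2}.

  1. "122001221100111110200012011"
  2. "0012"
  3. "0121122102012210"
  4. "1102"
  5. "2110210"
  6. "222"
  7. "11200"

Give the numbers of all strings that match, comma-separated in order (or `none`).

1 → no match
2 → no match
3 → no match
4 → no match
5 → no match
6 → no match
7 → no match

none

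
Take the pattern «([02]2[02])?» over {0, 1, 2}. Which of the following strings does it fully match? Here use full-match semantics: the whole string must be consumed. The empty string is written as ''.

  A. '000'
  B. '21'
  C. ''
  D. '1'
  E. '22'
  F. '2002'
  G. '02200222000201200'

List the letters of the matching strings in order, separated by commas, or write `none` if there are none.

C

A → no match
B → no match
C → match
D → no match
E → no match
F → no match
G → no match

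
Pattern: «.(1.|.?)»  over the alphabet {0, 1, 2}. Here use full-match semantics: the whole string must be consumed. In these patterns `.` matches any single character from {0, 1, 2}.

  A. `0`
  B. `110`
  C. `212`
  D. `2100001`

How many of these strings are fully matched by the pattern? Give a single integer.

3

A. `0` → match
B. `110` → match
C. `212` → match
D. `2100001` → no match
Total matched: 3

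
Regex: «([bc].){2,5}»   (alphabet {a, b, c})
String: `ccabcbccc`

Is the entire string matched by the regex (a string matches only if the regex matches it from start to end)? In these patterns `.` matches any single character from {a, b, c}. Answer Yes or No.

No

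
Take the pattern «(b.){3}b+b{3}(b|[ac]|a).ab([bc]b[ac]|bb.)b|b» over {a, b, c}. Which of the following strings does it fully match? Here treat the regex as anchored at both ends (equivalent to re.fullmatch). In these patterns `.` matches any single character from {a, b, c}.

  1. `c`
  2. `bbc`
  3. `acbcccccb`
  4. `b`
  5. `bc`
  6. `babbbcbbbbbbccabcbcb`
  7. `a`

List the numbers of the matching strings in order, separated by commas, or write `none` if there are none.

4, 6

1 → no match — must start with `b`
2 → no match — must end with `b`
3 → no match — must start with `b`
4 → match
5 → no match — must end with `b`
6 → match
7 → no match — must start with `b`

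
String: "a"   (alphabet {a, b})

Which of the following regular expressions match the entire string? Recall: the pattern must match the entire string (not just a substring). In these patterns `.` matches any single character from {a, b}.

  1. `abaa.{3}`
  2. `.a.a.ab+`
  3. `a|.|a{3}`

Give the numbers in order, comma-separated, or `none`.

1 → no match — must start with "abaa"
2 → no match — must end with "b"
3 → match

3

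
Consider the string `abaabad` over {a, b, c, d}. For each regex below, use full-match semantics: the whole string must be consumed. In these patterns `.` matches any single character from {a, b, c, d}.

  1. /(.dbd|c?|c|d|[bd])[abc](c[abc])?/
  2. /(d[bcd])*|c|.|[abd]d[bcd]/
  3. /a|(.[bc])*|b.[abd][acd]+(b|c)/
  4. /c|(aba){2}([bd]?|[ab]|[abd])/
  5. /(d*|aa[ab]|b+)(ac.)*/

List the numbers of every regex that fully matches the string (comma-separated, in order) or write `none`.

1 → no match
2 → no match
3 → no match
4 → match
5 → no match

4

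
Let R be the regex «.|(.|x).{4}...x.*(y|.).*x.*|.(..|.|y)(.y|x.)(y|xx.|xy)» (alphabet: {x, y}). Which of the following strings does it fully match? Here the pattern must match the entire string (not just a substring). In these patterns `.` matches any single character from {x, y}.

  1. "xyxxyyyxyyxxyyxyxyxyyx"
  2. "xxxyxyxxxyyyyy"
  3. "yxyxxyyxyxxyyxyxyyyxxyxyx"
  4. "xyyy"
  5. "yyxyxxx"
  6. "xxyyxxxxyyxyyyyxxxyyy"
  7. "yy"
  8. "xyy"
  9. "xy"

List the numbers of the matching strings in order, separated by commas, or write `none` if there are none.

5

1 → no match
2 → no match
3 → no match
4 → no match
5 → match
6 → no match
7 → no match
8 → no match
9 → no match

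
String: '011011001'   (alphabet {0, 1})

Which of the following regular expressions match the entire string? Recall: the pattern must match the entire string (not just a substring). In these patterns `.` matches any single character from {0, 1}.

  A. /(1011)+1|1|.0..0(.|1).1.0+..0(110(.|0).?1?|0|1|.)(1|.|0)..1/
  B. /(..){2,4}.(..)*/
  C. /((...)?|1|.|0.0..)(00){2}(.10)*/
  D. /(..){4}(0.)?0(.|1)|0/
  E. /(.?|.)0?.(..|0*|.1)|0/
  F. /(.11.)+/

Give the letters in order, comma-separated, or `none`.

B

A → no match
B → match
C → no match
D → no match
E → no match
F → no match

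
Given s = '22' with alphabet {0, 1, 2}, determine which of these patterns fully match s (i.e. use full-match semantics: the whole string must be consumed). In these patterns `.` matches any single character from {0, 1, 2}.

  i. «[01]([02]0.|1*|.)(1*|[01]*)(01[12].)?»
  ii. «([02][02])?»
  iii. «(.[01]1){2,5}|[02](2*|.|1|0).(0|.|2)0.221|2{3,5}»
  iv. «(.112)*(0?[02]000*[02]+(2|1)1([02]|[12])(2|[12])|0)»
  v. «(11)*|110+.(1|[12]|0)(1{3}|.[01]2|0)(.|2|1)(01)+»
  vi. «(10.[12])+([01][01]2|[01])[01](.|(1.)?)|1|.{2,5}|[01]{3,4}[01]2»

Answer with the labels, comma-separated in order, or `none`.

i → no match
ii → match
iii → no match
iv → no match
v → no match
vi → match

ii, vi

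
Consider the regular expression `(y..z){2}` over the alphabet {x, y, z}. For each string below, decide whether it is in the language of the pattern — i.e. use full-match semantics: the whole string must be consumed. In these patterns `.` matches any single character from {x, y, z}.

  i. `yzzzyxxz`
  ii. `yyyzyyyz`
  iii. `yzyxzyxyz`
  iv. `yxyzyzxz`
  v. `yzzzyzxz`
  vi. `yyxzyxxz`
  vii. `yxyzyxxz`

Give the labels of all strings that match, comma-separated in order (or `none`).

i, ii, iv, v, vi, vii

i. `yzzzyxxz` → match
ii. `yyyzyyyz` → match
iii. `yzyxzyxyz` → no match
iv. `yxyzyzxz` → match
v. `yzzzyzxz` → match
vi. `yyxzyxxz` → match
vii. `yxyzyxxz` → match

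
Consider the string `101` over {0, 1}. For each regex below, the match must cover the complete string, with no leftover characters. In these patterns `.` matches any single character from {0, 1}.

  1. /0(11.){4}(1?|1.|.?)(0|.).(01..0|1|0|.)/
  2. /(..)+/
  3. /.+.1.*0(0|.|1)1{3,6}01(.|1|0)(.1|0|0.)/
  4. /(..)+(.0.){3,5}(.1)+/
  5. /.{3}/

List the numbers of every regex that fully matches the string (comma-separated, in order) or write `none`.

5

1 → no match — must start with `011`
2 → no match
3 → no match
4 → no match
5 → match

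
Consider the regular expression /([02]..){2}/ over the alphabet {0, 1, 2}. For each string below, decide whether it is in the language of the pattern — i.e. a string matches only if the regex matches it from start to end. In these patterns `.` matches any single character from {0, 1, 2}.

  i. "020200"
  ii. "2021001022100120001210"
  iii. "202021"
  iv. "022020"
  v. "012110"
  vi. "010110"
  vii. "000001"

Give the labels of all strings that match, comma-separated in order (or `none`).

i, iii, iv, vii

i → match
ii → no match
iii → match
iv → match
v → no match
vi → no match
vii → match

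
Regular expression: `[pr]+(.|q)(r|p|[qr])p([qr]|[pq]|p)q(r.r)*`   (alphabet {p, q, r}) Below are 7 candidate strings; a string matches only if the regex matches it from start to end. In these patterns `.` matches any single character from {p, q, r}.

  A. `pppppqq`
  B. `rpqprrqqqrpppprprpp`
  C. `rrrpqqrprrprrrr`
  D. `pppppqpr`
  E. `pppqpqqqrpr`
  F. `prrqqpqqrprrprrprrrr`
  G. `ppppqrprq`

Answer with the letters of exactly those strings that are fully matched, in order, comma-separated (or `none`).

A, C, F, G

A → match
B → no match
C → match
D → no match
E → no match
F → match
G → match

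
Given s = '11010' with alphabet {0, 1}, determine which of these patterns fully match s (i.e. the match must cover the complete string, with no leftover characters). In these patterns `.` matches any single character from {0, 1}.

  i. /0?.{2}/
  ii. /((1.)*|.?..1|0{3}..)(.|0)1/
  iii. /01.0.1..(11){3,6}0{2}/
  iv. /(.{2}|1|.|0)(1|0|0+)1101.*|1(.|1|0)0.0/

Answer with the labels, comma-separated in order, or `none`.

iv

i → no match
ii → no match — must end with '1'
iii → no match — must start with '01'
iv → match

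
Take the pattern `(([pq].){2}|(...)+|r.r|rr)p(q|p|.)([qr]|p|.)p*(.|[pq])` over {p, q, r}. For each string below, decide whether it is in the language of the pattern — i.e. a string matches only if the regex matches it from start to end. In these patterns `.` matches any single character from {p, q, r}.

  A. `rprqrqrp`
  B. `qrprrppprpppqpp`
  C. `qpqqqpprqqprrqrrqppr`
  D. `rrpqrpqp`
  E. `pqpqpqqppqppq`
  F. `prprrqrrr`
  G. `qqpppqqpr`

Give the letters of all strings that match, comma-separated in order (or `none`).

A → no match
B → no match
C → no match
D → no match
E → no match
F → no match
G → match

G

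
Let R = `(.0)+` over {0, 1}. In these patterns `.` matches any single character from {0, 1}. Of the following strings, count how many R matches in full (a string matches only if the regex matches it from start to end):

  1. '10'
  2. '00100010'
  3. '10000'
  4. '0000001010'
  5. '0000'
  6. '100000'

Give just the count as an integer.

5

1 → match
2 → match
3 → no match
4 → match
5 → match
6 → match
Total matched: 5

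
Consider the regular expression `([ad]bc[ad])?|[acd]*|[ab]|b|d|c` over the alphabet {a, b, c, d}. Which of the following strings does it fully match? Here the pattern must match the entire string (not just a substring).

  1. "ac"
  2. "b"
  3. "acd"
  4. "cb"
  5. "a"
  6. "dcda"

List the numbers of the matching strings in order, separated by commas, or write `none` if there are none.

1, 2, 3, 5, 6

1 → match
2 → match
3 → match
4 → no match
5 → match
6 → match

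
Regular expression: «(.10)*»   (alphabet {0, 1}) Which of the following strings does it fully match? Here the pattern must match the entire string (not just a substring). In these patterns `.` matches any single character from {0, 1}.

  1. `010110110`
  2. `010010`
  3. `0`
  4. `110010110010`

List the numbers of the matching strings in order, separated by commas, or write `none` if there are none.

1, 2, 4

1 → match
2 → match
3 → no match
4 → match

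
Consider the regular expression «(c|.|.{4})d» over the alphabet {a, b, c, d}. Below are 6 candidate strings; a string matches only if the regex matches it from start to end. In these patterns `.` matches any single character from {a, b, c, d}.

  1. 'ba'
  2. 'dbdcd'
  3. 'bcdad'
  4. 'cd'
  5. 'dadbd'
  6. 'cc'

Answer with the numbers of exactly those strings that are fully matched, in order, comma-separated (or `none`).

2, 3, 4, 5

1. 'ba' → no match — must end with 'd'
2. 'dbdcd' → match
3. 'bcdad' → match
4. 'cd' → match
5. 'dadbd' → match
6. 'cc' → no match — must end with 'd'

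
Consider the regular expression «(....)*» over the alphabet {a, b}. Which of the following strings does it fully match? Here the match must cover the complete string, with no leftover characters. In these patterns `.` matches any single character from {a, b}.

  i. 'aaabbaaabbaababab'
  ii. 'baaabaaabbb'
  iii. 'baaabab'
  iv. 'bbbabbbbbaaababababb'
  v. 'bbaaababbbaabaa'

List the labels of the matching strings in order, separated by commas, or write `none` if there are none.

iv

i → no match
ii. 'baaabaaabbb' → no match
iii. 'baaabab' → no match
iv → match
v → no match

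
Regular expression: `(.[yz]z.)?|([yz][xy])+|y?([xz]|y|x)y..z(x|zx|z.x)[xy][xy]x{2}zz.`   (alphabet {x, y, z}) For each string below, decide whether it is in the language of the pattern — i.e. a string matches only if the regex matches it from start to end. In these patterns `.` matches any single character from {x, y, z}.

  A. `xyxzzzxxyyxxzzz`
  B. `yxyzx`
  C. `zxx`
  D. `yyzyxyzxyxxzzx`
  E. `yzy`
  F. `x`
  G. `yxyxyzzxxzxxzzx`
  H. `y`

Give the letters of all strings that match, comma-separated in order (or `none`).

A

A → match
B → no match
C → no match
D → no match
E → no match
F → no match
G → no match
H → no match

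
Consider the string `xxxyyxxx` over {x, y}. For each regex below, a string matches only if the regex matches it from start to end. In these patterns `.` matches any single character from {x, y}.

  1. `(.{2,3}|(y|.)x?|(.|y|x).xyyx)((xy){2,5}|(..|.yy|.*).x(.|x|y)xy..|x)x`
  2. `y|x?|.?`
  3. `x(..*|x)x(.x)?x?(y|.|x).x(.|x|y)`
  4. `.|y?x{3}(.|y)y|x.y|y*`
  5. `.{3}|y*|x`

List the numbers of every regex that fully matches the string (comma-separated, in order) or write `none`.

1

1 → match
2 → no match
3 → no match
4 → no match
5 → no match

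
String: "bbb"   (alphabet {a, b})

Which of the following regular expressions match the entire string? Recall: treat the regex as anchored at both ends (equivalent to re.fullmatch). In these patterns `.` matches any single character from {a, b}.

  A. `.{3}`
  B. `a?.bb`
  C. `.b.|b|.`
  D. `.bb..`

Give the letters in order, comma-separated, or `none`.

A, B, C

A → match
B → match
C → match
D → no match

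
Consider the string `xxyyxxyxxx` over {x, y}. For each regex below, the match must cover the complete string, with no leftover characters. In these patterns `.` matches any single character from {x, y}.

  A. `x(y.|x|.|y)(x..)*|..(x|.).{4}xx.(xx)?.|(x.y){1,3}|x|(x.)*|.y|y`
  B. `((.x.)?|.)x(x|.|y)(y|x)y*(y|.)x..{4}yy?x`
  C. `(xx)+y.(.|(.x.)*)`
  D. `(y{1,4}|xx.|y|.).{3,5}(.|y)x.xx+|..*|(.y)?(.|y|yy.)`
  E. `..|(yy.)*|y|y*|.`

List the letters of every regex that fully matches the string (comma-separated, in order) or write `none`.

C, D

A → no match
B → no match
C → match
D → match
E → no match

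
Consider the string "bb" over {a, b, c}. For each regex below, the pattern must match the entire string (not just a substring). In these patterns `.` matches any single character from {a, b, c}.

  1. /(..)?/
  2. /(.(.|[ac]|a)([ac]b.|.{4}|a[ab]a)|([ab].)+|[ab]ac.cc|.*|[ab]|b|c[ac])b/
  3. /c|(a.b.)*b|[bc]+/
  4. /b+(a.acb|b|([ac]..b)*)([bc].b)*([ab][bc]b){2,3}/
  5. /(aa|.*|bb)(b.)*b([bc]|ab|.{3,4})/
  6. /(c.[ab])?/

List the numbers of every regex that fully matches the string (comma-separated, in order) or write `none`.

1, 2, 3, 5

1 → match
2 → match
3 → match
4 → no match
5 → match
6 → no match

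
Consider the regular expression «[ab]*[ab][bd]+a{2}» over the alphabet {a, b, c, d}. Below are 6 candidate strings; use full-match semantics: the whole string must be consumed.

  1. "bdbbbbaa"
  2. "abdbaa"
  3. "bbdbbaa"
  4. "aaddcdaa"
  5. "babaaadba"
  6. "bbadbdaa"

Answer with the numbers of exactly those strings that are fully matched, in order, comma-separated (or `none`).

1 → match
2 → match
3 → match
4 → no match
5 → no match
6 → match

1, 2, 3, 6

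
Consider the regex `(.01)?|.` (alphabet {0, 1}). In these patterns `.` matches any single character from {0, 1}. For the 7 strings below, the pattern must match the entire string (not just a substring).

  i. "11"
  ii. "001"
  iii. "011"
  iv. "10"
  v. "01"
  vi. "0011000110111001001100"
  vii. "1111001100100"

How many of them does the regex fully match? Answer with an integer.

1

i → no match
ii → match
iii → no match
iv → no match
v → no match
vi → no match
vii → no match
Total matched: 1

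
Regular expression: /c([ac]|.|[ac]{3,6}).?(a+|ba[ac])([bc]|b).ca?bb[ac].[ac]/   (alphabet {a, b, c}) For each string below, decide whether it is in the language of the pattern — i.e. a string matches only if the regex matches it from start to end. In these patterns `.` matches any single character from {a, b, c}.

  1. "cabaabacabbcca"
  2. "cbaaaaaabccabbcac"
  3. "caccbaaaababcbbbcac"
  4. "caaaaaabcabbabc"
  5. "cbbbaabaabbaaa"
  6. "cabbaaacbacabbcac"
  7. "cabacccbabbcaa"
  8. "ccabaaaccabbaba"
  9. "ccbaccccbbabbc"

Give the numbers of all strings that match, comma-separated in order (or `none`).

1, 2

1 → match
2 → match
3 → no match
4 → no match
5 → no match
6 → no match
7 → no match
8 → no match
9 → no match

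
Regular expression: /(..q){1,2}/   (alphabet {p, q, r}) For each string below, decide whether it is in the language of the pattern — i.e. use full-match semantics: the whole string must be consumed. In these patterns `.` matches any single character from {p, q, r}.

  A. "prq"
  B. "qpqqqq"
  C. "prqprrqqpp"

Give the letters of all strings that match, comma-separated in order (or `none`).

A, B

A → match
B → match
C → no match — must end with "q"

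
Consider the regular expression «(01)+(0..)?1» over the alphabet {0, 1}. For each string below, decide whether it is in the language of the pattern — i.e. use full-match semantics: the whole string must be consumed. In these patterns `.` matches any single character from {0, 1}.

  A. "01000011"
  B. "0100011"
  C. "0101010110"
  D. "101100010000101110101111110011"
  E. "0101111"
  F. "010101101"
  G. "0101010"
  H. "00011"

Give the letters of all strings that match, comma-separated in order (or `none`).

A. "01000011" → no match
B. "0100011" → no match
C. "0101010110" → no match — must end with "1"
D → no match — must start with "01"
E. "0101111" → no match
F. "010101101" → no match
G. "0101010" → no match — must end with "1"
H. "00011" → no match — must start with "01"

none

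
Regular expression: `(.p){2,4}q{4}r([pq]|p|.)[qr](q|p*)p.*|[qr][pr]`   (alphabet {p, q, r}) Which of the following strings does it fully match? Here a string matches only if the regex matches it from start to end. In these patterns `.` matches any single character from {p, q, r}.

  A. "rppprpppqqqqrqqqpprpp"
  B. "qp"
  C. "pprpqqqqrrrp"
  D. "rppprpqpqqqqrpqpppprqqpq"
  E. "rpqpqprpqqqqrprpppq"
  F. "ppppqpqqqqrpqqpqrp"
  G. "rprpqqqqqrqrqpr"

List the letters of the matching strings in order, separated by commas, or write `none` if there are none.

A, B, C, D, E, F

A → match
B → match
C → match
D → match
E → match
F → match
G → no match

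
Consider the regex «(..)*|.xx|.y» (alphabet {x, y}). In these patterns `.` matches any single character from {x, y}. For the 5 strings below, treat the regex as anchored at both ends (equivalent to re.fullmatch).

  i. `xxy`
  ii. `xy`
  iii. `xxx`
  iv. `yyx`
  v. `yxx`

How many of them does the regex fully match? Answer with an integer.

3

i → no match
ii → match
iii → match
iv → no match
v → match
Total matched: 3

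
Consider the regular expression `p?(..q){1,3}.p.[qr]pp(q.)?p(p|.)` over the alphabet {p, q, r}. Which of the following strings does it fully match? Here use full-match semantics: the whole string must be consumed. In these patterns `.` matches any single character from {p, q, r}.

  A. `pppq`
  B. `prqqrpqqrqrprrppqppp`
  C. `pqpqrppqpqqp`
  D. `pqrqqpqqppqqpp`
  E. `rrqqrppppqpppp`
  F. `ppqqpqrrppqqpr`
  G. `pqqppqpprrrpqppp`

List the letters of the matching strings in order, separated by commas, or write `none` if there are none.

A → no match
B → match
C → no match
D → match
E → no match
F → no match
G → no match

B, D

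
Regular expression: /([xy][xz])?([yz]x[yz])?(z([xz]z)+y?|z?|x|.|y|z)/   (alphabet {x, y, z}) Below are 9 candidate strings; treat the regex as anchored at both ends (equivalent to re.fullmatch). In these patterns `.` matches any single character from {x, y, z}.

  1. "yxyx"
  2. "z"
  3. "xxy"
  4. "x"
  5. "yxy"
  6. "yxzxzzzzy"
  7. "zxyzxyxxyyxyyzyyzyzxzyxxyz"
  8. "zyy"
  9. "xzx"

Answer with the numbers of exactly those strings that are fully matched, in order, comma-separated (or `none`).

1 → match
2 → match
3 → match
4 → match
5 → match
6 → match
7 → no match
8 → no match
9 → match

1, 2, 3, 4, 5, 6, 9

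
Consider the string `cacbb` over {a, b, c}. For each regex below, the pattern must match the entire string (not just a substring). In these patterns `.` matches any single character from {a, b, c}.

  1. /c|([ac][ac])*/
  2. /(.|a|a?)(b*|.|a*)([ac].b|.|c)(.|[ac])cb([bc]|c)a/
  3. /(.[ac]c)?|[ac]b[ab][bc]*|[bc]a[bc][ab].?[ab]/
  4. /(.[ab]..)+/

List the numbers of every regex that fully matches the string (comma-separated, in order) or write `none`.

3

1 → no match
2 → no match — must end with `a`
3 → match
4 → no match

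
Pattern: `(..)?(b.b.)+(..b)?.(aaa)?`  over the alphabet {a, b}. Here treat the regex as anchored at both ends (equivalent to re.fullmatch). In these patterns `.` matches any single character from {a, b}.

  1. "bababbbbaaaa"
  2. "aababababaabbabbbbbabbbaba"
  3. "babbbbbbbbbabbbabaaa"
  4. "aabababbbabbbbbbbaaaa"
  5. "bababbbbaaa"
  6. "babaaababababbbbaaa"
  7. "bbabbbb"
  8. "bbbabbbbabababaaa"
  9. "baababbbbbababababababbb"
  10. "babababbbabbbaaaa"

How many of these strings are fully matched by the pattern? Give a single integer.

1. "bababbbbaaaa" → match
2 → no match
3 → match
4 → match
5. "bababbbbaaa" → match
6 → no match
7. "bbabbbb" → no match
8 → no match
9 → no match
10 → match
Total matched: 5

5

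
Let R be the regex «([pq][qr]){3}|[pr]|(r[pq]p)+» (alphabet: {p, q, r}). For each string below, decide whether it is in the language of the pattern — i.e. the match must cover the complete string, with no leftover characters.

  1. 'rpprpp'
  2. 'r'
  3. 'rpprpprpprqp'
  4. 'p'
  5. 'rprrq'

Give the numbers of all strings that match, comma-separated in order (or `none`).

1, 2, 3, 4

1 → match
2 → match
3 → match
4 → match
5 → no match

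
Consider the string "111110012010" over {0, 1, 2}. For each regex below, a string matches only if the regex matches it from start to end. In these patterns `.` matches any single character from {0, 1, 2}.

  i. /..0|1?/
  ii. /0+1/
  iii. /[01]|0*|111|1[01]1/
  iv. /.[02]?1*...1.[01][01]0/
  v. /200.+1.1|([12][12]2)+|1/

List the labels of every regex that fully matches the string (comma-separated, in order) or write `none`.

i → no match
ii → no match — must start with "0"
iii → no match
iv → match
v → no match

iv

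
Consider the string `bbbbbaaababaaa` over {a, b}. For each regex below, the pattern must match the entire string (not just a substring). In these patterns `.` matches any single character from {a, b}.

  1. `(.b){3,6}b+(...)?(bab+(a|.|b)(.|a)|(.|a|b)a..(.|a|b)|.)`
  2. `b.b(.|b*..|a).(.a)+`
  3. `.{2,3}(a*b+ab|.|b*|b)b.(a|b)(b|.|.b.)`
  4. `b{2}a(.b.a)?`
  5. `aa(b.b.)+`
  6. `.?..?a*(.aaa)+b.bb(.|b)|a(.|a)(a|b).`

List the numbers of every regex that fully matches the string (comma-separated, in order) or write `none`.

2

1 → no match
2 → match
3 → no match
4 → no match
5 → no match — must start with `aab`
6 → no match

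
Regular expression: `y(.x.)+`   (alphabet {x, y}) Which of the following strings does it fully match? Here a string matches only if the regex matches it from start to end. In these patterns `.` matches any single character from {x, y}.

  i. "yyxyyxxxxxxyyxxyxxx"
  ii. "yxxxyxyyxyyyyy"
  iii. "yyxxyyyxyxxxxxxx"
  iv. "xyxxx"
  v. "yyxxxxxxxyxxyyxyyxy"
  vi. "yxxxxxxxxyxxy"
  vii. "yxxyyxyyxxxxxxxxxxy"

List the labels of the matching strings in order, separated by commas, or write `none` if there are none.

v, vi, vii

i → no match
ii → no match
iii → no match
iv → no match — must start with "y"
v → match
vi → match
vii → match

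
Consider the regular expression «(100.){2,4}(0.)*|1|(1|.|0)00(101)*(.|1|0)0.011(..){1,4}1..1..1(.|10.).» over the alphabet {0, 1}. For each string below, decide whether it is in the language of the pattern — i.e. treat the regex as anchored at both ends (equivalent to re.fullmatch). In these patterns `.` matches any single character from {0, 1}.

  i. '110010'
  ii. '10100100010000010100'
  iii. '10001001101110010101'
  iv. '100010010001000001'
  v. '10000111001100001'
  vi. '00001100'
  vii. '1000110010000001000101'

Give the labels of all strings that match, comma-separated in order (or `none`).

iv

i → no match
ii → no match
iii → no match
iv → match
v → no match
vi → no match
vii → no match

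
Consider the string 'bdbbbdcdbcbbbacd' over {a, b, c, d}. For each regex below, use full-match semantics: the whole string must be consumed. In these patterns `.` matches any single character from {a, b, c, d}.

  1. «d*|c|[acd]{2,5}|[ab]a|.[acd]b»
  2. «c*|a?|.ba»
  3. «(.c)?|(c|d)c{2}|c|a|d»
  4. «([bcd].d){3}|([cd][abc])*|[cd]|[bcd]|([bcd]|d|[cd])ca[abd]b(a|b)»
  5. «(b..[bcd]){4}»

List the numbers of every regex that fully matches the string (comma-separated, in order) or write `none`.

1 → no match
2 → no match
3 → no match
4 → no match
5 → match

5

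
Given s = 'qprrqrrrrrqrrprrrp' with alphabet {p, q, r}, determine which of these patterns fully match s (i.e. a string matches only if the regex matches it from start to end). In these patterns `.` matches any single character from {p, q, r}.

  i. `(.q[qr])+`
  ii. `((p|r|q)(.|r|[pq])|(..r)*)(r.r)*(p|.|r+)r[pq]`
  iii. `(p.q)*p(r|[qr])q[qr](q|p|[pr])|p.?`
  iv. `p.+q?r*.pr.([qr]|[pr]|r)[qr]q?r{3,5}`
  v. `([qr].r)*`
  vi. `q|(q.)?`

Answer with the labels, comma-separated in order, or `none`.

ii

i → no match
ii → match
iii → no match
iv → no match — must start with 'p'
v → no match
vi → no match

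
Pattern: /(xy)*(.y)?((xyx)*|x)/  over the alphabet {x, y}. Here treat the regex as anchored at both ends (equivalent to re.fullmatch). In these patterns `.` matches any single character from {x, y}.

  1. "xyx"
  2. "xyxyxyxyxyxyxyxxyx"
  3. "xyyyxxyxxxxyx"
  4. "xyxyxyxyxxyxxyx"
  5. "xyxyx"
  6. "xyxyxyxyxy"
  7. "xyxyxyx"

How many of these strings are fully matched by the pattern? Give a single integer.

1 → match
2 → match
3 → no match
4 → match
5 → match
6 → match
7 → match
Total matched: 6

6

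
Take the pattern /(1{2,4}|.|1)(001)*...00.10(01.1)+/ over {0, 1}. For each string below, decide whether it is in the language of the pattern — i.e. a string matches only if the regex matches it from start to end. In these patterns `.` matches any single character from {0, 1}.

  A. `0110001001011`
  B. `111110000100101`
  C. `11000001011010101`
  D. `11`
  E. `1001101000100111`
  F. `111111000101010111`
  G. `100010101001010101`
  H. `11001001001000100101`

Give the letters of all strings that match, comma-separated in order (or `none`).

A → no match
B → match
C → no match
D → no match
E → match
F → no match
G → no match
H → match

B, E, H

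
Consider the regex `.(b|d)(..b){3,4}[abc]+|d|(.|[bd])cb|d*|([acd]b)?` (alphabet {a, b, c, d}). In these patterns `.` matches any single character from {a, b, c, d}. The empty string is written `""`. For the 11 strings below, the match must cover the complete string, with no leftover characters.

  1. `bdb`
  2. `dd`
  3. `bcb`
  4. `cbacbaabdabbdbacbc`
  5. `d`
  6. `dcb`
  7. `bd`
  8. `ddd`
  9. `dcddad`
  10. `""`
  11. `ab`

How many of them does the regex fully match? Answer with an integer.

8

1 → no match
2 → match
3 → match
4 → match
5 → match
6 → match
7 → no match
8 → match
9 → no match
10 → match
11 → match
Total matched: 8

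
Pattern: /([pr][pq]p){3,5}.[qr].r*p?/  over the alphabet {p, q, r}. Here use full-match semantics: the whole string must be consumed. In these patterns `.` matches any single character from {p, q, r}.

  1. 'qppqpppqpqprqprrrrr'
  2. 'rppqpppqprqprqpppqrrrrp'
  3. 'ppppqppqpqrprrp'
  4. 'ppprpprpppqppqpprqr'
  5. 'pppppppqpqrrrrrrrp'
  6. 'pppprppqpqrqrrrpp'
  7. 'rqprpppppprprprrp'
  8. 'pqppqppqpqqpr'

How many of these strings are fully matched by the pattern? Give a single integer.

4

1 → no match
2 → no match
3 → match
4 → match
5 → match
6 → no match
7 → no match
8 → match
Total matched: 4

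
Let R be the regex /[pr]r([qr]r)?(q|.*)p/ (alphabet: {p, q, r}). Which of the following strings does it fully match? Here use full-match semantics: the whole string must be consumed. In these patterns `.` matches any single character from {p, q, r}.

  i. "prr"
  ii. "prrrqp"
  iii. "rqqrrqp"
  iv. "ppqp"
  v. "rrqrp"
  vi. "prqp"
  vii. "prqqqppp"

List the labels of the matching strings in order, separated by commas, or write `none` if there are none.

ii, v, vi, vii

i → no match — must end with "p"
ii → match
iii → no match
iv → no match
v → match
vi → match
vii → match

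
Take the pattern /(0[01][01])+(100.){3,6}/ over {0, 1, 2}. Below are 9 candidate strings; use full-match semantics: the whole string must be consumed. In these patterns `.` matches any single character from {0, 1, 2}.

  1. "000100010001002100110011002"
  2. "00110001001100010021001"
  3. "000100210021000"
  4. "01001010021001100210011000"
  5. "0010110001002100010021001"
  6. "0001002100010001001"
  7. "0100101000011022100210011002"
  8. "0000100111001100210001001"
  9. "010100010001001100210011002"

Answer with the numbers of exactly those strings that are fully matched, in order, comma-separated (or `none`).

1, 2, 3, 4, 5, 6, 8, 9

1 → match
2 → match
3 → match
4 → match
5 → match
6 → match
7 → no match
8 → match
9 → match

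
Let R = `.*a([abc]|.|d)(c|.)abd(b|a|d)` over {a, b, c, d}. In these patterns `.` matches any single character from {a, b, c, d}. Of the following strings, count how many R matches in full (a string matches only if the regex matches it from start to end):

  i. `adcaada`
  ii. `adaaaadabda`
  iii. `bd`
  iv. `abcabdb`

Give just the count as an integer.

i → no match
ii → match
iii → no match
iv → match
Total matched: 2

2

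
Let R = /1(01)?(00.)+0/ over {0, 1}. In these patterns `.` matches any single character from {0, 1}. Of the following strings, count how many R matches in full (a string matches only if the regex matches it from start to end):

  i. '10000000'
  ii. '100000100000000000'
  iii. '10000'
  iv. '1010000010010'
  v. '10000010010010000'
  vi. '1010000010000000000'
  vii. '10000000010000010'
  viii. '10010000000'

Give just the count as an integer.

i → match
ii → no match
iii → match
iv → match
v → match
vi → match
vii → match
viii → match
Total matched: 7

7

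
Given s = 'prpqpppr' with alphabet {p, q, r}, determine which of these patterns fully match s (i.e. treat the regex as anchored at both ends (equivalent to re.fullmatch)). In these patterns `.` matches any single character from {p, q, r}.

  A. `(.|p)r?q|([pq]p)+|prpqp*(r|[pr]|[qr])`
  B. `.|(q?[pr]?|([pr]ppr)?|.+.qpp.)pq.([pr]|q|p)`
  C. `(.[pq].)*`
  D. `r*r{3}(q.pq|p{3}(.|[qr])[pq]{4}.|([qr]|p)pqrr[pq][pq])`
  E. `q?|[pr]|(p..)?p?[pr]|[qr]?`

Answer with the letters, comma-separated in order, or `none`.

A

A → match
B → no match
C → no match
D → no match
E → no match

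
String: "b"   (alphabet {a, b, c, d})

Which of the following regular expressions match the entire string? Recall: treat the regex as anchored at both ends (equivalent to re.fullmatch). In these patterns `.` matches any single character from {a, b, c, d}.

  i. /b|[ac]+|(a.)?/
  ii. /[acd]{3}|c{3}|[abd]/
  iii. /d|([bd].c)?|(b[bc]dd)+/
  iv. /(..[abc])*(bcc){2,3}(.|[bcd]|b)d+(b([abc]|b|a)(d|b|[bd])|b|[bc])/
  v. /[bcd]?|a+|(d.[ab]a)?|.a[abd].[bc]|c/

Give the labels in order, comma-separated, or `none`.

i, ii, v

i → match
ii → match
iii → no match
iv → no match
v → match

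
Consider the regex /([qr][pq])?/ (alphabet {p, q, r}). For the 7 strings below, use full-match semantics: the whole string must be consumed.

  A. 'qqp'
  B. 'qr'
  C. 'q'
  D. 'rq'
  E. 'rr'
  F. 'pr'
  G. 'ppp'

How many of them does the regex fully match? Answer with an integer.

1

A → no match
B → no match
C → no match
D → match
E → no match
F → no match
G → no match
Total matched: 1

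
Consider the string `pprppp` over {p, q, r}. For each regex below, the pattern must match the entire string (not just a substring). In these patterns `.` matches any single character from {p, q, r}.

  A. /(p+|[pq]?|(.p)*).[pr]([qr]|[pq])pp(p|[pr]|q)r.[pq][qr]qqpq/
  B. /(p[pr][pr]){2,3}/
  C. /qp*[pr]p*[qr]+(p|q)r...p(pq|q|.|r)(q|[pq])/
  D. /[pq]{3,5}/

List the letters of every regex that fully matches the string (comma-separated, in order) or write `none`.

A → no match — must end with `qqpq`
B → match
C → no match — must start with `q`
D → no match

B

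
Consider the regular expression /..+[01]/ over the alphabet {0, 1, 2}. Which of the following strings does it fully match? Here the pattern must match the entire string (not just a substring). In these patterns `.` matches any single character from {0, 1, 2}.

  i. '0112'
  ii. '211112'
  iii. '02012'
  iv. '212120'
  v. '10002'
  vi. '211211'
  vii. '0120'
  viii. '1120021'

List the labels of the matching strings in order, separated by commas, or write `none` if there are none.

i → no match
ii → no match
iii → no match
iv → match
v → no match
vi → match
vii → match
viii → match

iv, vi, vii, viii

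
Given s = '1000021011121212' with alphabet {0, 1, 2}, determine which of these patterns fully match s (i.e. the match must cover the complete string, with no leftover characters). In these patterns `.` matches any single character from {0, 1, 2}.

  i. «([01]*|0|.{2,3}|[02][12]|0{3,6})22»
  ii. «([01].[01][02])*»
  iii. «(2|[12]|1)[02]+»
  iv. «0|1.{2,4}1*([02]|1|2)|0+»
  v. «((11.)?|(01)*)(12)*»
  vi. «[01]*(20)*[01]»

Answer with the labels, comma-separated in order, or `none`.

i → no match — must end with '22'
ii → match
iii → no match
iv → no match
v → no match
vi → no match

ii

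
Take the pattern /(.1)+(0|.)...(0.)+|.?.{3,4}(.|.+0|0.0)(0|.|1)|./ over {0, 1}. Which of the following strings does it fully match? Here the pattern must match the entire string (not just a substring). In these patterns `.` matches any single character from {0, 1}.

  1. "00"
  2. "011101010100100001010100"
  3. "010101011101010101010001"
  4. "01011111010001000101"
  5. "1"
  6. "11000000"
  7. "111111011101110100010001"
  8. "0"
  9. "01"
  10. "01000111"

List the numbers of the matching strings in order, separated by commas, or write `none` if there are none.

1 → no match
2 → match
3 → match
4 → match
5 → match
6 → match
7 → match
8 → match
9 → no match
10 → no match

2, 3, 4, 5, 6, 7, 8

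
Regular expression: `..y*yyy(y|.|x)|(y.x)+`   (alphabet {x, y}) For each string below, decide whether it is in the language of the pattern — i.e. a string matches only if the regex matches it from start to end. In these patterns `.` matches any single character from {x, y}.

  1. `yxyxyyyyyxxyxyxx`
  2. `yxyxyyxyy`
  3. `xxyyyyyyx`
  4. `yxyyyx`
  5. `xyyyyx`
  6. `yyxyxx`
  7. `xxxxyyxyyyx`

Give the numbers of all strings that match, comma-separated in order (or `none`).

3, 4, 5, 6

1 → no match
2 → no match
3 → match
4 → match
5 → match
6 → match
7 → no match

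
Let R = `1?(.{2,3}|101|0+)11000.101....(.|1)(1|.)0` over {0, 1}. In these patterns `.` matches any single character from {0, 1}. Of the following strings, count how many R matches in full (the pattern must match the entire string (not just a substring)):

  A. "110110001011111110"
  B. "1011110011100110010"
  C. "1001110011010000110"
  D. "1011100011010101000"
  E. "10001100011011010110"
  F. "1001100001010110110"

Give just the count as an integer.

A → no match
B → no match
C → no match
D → match
E → match
F → match
Total matched: 3

3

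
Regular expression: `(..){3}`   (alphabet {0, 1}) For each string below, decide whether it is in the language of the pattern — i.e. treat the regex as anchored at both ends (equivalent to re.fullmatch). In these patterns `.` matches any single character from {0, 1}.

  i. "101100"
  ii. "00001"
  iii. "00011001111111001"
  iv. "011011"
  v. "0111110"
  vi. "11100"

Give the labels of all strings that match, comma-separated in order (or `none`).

i, iv

i → match
ii → no match
iii → no match
iv → match
v → no match
vi → no match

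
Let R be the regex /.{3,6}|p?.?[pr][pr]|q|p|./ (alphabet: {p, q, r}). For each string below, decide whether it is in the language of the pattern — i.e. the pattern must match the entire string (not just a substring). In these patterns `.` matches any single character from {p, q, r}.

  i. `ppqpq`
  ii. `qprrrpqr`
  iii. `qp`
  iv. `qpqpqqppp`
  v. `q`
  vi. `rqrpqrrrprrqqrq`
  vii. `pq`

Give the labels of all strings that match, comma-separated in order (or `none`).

i → match
ii → no match
iii → no match
iv → no match
v → match
vi → no match
vii → no match

i, v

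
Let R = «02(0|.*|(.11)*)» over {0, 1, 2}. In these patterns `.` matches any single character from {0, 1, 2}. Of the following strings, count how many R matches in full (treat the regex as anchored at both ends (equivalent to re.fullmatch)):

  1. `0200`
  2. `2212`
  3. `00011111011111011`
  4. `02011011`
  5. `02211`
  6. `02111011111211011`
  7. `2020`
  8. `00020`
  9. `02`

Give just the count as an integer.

1 → match
2 → no match — must start with `02`
3 → no match — must start with `02`
4 → match
5 → match
6 → match
7 → no match — must start with `02`
8 → no match — must start with `02`
9 → match
Total matched: 5

5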